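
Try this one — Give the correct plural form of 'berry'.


Apply rule: Change -y to -ies (consonant + y). 'berry' becomes 'berries'.

berries


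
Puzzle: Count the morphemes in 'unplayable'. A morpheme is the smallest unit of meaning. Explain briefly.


Decomposition: un- (prefix) + play (root) + -able (suffix) = 3 morpheme(s)

3 morphemes


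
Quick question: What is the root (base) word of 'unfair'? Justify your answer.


Remove prefix 'un' from 'unfair' to get root 'fair'.

fair


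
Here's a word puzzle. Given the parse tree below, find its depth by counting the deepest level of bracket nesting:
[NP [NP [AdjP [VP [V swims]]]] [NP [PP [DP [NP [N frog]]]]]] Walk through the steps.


Count bracket nesting levels:
'[' at pos 0: depth = 1
'[' at pos 4: depth = 2
'[' at pos 8: depth = 3
'[' at pos 14: depth = 4
'[' at pos 18: depth = 5
'[' at pos 31: depth = 2
'[' at pos 35: depth = 3
'[' at pos 39: depth = 4
'[' at pos 43: depth = 5
'[' at pos 47: depth = 6
Maximum depth reached: 6

6


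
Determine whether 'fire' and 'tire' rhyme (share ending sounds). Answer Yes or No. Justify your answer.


Rime (stressed vowel + following sounds) of 'fire': -ire = /aɪər/
Rime of 'tire': -ire = /aɪər/
/aɪər/ and /aɪər/ are the same ending sound, so the words rhyme.

Yes


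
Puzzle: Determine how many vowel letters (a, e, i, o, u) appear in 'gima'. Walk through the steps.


Vowels in 'gima': i, a = 2 vowels.

2


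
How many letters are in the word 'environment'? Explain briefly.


Spell out 'environment' and number each letter: e(1), n(2), v(3), i(4), r(5), o(6), n(7), m(8), e(9), n(10), t(11). Total: 11 letters.

11


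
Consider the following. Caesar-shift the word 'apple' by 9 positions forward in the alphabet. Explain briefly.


Shift each letter by 9: a -> j, p -> y, p -> y, l -> u, e -> n. Result: 'jyyun'.

jyyun


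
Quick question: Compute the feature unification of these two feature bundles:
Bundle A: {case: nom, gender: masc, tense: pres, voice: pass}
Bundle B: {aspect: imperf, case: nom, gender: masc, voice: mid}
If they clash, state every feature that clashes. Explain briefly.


Compare features:
aspect: A=_ vs B=imperf -> unified: imperf
case: A=nom vs B=nom -> unified: nom
gender: A=masc vs B=masc -> unified: masc
tense: A=pres vs B=_ -> unified: pres
voice: A=pass vs B=mid -> CLASH
Clash detected on feature 'voice' (pass vs mid); unification fails.

CLASH on 'voice' (pass vs mid)


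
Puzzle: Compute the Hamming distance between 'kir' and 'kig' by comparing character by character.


Alignment:
Position 1: 'k' vs 'k' = match
Position 2: 'i' vs 'i' = match
Position 3: 'r' vs 'g' = DIFFER
Total differences: 1

1


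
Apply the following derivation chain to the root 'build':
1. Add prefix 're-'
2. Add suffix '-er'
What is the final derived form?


Step 1: Add prefix 're-' to 'build' = 'rebuild'
Step 2: Add suffix '-er' to 'rebuild' = 'rebuilder'

rebuilder


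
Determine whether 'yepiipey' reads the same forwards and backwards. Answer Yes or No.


Forward: 'yepiipey'
Reversed: 'yepiipey'
They are identical.

Yes


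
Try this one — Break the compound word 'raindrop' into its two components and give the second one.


Split 'raindrop' into 'rain' + 'drop'. The second part is 'drop'.

drop


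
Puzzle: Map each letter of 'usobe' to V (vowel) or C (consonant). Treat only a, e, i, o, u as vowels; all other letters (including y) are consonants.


Letter mapping: u = V, s = C, o = V, b = C, e = V.

VCVCV


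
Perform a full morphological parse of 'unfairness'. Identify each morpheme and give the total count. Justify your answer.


Step 1: Identify prefix: 'un' (meaning: not/reverse)
Step 2: Identify root: 'fair'
Step 3: Identify suffix(es): 'ness'
Decomposition: un- (prefix: not/reverse) + fair (root) + -ness (suffix: state of)
Total morphemes: 3

3 morphemes (un- (prefix: not/reverse) + fair (root) + -ness (suffix: state of))


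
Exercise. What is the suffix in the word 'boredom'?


The word 'boredom' = 'bore' (root) + '-dom' (suffix). The suffix is '-dom'.

dom


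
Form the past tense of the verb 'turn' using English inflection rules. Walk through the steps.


Apply rule: Add -ed. 'turn' becomes 'turned'.

turned


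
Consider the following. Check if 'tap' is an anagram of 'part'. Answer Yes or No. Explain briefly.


Sorted letters of 'tap': 'apt'
Sorted letters of 'part': 'aprt'
They do not match.

No


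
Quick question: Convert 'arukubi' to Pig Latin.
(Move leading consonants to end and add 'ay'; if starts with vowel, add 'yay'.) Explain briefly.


'arukubi' starts with a vowel, so add 'yay': 'arukubiyay'.

arukubiyay


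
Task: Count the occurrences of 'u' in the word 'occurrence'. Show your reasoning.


Letter 'u' in 'occurrence': found at position(s) 4 = 1 occurrence(s).

1


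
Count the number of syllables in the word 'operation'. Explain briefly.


Break 'operation' into syllables: op-er-a-tion -> op | er | a | tion = 4 syllables

4 syllables


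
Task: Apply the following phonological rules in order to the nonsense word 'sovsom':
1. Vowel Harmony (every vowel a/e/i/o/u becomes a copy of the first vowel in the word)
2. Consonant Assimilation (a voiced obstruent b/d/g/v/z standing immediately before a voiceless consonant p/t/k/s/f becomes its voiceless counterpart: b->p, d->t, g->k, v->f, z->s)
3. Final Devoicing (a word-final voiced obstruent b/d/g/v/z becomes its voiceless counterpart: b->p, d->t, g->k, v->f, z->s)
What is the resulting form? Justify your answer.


Starting form: 'sovsom'
Rule 1: Vowel Harmony: all vowels already match. No change.
Rule 2: Consonant Assimilation: voiced obstruent before voiceless consonant becomes voiceless ('vs' -> 'fs'). 'sovsom' -> 'sofsom'
Rule 3: Final Devoicing: final consonant 'm' is not one of the voiced obstruents b/d/g/v/z. No change.
Final form: 'sofsom'

sofsom


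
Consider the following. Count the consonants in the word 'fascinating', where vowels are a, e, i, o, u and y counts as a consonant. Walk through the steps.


Consonants in 'fascinating': f, s, c, n, t, n, g = 7 consonants.

7


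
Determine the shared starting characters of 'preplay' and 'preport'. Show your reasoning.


Compare from the start: 4 characters match: 'prep'. Mismatch at position 5: 'l' vs 'o'.

prep


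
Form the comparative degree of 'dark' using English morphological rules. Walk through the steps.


Apply comparative formation (add -er): 'dark' -> 'darker'.

darker


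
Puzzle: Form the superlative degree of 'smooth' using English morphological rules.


Apply superlative formation (add -est): 'smooth' -> 'smoothest'.

smoothest


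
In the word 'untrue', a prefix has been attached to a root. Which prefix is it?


The word 'untrue' = 'un' (prefix) + 'true' (root). The prefix is 'un'.

un


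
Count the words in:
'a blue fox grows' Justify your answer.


Split into words: a | blue | fox | grows = 4 words.

4


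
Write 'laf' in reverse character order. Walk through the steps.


Reverse 'laf' character by character: 'fal'.

fal


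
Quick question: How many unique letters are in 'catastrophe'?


Unique letters in 'catastrophe': {a, c, e, h, o, p, r, s, t} = 9 distinct letters.

9


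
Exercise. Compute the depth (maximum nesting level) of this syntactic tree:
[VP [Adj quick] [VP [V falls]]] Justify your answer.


Count bracket nesting levels:
'[' at pos 0: depth = 1
'[' at pos 4: depth = 2
'[' at pos 16: depth = 2
'[' at pos 20: depth = 3
Maximum depth reached: 3

3


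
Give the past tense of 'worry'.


Apply rule: Change -y to -ied. 'worry' becomes 'worried'.

worried


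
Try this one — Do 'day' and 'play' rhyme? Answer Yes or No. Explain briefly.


Rime (stressed vowel + following sounds) of 'day': -ay = /eɪ/
Rime of 'play': -ay = /eɪ/
/eɪ/ and /eɪ/ are the same ending sound, so the words rhyme.

Yes


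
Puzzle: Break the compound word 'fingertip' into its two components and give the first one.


Split 'fingertip' into 'finger' + 'tip'. The first part is 'finger'.

finger


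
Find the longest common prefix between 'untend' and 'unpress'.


Compare from the start: 2 characters match: 'un'. Mismatch at position 3: 't' vs 'p'.

un


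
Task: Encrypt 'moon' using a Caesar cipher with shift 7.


Shift each letter by 7: m -> t, o -> v, o -> v, n -> u. Result: 'tvvu'.

tvvu


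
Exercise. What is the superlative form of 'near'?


Apply superlative formation (add -est): 'near' -> 'nearest'.

nearest


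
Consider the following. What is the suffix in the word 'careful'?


The word 'careful' = 'care' (root) + '-ful' (suffix). The suffix is '-ful'.

ful


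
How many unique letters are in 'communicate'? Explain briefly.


Unique letters in 'communicate': {a, c, e, i, m, n, o, t, u} = 9 distinct letters.

9


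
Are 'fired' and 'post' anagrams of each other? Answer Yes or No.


Sorted letters of 'fired': 'defir'
Sorted letters of 'post': 'opst'
They do not match.

No


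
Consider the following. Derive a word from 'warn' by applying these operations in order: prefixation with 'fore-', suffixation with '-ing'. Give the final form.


Step 1: Add prefix 'fore-' to 'warn' = 'forewarn'
Step 2: Add suffix '-ing' to 'forewarn' = 'forewarning'

forewarning


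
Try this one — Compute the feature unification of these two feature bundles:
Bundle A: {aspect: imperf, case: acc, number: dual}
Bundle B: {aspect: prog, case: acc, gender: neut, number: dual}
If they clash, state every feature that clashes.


Compare features:
aspect: A=imperf vs B=prog -> CLASH
case: A=acc vs B=acc -> unified: acc
gender: A=_ vs B=neut -> unified: neut
number: A=dual vs B=dual -> unified: dual
Clash detected on feature 'aspect' (imperf vs prog); unification fails.

CLASH on 'aspect' (imperf vs prog)


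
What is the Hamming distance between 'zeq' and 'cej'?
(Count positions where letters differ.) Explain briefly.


Alignment:
Position 1: 'z' vs 'c' = DIFFER
Position 2: 'e' vs 'e' = match
Position 3: 'q' vs 'j' = DIFFER
Total differences: 2

2


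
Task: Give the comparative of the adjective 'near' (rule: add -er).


Apply comparative formation (add -er): 'near' -> 'nearer'.

nearer


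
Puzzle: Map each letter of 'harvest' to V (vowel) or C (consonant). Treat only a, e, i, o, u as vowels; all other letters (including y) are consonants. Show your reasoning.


Letter mapping: h = C, a = V, r = C, v = C, e = V, s = C, t = C.

CVCCVCC


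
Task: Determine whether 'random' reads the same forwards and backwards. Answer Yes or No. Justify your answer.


Forward: 'random'
Reversed: 'modnar'
They differ.

No


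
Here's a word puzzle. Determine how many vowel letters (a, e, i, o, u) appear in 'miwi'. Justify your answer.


Vowels in 'miwi': i, i = 2 vowels.

2


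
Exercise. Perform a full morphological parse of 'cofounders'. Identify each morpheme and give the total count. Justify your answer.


Step 1: Identify prefix: 'co' (meaning: together)
Step 2: Identify root: 'found'
Step 3: Identify suffix(es): 'er, s'
Decomposition: co- (prefix: together) + found (root) + -er (suffix: one who) + -s (plural)
Total morphemes: 4

4 morphemes (co- (prefix: together) + found (root) + -er (suffix: one who) + -s (plural))


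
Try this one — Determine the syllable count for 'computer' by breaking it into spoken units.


Break 'computer' into syllables: com-pu-ter -> com | pu | ter = 3 syllables

3 syllables


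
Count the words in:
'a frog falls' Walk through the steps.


Split into words: a | frog | falls = 3 words.

3


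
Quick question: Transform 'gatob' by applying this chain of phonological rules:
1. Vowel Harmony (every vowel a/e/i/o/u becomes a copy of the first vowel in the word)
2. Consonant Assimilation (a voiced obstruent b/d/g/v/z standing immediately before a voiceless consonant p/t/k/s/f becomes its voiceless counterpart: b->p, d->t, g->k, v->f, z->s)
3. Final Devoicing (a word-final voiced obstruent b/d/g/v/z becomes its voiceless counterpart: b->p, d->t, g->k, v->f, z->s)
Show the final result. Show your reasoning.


Starting form: 'gatob'
Rule 1: Vowel Harmony: all vowels become 'a' (matching first vowel). 'gatob' -> 'gatab'
Rule 2: Consonant Assimilation: no voiced obstruent (b/d/g/v/z) stands immediately before a voiceless consonant (p/t/k/s/f). No change.
Rule 3: Final Devoicing: word-final voiced obstruent 'b' becomes voiceless 'p'. 'gatab' -> 'gatap'
Final form: 'gatap'

gatap


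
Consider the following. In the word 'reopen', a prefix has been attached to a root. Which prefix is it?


The word 'reopen' = 're' (prefix) + 'open' (root). The prefix is 're'.

re


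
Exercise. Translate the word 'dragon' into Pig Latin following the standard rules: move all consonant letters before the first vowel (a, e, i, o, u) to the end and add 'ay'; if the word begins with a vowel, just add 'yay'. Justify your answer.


'dragon': move consonant cluster 'dr' to end and add 'ay': 'agondray'.

agondray


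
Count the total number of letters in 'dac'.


Spell out 'dac' and number each letter: d(1), a(2), c(3). Total: 3 letters.

3


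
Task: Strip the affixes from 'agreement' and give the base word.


Remove suffix '-ment' from 'agreement' to get root 'agree'.

agree


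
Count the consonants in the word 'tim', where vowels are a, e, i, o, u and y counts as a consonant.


Consonants in 'tim': t, m = 2 consonants.

2


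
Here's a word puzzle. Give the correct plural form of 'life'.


Apply rule: Change -fe to -ves. 'life' becomes 'lives'.

lives


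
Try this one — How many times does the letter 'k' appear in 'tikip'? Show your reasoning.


Letter 'k' in 'tikip': found at position(s) 3 = 1 occurrence(s).

1


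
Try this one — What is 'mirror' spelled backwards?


Reverse 'mirror' character by character: 'rorrim'.

rorrim


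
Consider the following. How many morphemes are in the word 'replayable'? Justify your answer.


Decomposition: re- (prefix) + play (root) + -able (suffix) = 3 morpheme(s)

3 morphemes


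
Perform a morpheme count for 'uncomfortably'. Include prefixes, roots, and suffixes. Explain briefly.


Decomposition: un- (prefix) + comfort (root) + -able (suffix) + -ly (suffix) = 4 morpheme(s)

4 morphemes


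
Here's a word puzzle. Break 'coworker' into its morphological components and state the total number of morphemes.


Step 1: Identify prefix: 'co' (meaning: together)
Step 2: Identify root: 'work'
Step 3: Identify suffix(es): 'er'
Decomposition: co- (prefix: together) + work (root) + -er (suffix: one who)
Total morphemes: 3

3 morphemes (co- (prefix: together) + work (root) + -er (suffix: one who))


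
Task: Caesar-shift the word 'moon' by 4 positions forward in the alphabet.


Shift each letter by 4: m -> q, o -> s, o -> s, n -> r. Result: 'qssr'.

qssr


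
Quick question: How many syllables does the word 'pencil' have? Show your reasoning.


Break 'pencil' into syllables: pen-cil -> pen | cil = 2 syllables

2 syllables


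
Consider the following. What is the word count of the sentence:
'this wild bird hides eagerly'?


Split into words: this | wild | bird | hides | eagerly = 5 words.

5


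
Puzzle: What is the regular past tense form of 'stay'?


Apply rule: Add -ed. 'stay' becomes 'stayed'.

stayed


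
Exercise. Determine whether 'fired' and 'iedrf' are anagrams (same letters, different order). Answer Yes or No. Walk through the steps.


Sorted letters of 'fired': 'defir'
Sorted letters of 'iedrf': 'defir'
They match.

Yes


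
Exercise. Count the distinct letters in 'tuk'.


Unique letters in 'tuk': {k, t, u} = 3 distinct letters.

3


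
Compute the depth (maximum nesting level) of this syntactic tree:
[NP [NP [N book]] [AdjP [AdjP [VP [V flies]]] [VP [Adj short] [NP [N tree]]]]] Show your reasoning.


Count bracket nesting levels:
'[' at pos 0: depth = 1
'[' at pos 4: depth = 2
'[' at pos 8: depth = 3
'[' at pos 18: depth = 2
'[' at pos 24: depth = 3
'[' at pos 30: depth = 4
'[' at pos 34: depth = 5
'[' at pos 46: depth = 3
'[' at pos 50: depth = 4
'[' at pos 62: depth = 4
'[' at pos 66: depth = 5
Maximum depth reached: 5

5


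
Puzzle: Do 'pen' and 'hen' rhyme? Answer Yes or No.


Rime (stressed vowel + following sounds) of 'pen': -en = /ɛn/
Rime of 'hen': -en = /ɛn/
/ɛn/ and /ɛn/ are the same ending sound, so the words rhyme.

Yes


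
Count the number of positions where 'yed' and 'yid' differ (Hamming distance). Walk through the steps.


Alignment:
Position 1: 'y' vs 'y' = match
Position 2: 'e' vs 'i' = DIFFER
Position 3: 'd' vs 'd' = match
Total differences: 1

1


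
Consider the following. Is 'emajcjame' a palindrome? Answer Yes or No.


Forward: 'emajcjame'
Reversed: 'emajcjame'
They are identical.

Yes


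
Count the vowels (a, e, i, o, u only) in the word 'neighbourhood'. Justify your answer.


Vowels in 'neighbourhood': e, i, o, u, o, o = 6 vowels.

6


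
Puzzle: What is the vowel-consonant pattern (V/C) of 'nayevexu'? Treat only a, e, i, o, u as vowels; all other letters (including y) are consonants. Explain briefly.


Letter mapping: n = C, a = V, y = C, e = V, v = C, e = V, x = C, u = V.

CVCVCVCV


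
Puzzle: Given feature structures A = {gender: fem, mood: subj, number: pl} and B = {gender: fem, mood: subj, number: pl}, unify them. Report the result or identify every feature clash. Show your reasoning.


Compare features:
gender: A=fem vs B=fem -> unified: fem
mood: A=subj vs B=subj -> unified: subj
number: A=pl vs B=pl -> unified: pl
No clashes found.

Unified: {gender: fem, mood: subj, number: pl}


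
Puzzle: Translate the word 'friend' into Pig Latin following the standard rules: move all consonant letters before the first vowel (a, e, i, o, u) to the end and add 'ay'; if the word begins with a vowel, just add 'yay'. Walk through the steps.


'friend': move consonant cluster 'fr' to end and add 'ay': 'iendfray'.

iendfray


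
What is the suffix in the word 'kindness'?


The word 'kindness' = 'kind' (root) + '-ness' (suffix). The suffix is '-ness'.

ness


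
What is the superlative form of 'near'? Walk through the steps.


Apply superlative formation (add -est): 'near' -> 'nearest'.

nearest


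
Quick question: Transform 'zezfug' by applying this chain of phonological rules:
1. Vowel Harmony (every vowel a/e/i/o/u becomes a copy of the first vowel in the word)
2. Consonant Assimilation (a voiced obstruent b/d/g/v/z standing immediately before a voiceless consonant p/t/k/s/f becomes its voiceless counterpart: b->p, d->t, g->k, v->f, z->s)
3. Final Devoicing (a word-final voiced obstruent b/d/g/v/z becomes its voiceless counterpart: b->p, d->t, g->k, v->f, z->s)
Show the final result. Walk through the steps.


Starting form: 'zezfug'
Rule 1: Vowel Harmony: all vowels become 'e' (matching first vowel). 'zezfug' -> 'zezfeg'
Rule 2: Consonant Assimilation: voiced obstruent before voiceless consonant becomes voiceless ('zf' -> 'sf'). 'zezfeg' -> 'zesfeg'
Rule 3: Final Devoicing: word-final voiced obstruent 'g' becomes voiceless 'k'. 'zesfeg' -> 'zesfek'
Final form: 'zesfek'

zesfek


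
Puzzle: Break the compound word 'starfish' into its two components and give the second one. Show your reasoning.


Split 'starfish' into 'star' + 'fish'. The second part is 'fish'.

fish


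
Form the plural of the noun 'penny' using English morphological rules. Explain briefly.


Apply rule: Change -y to -ies (consonant + y). 'penny' becomes 'pennies'.

pennies


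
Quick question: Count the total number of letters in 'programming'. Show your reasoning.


Spell out 'programming' and number each letter: p(1), r(2), o(3), g(4), r(5), a(6), m(7), m(8), i(9), n(10), g(11). Total: 11 letters.

11


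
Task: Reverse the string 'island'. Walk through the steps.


Reverse 'island' character by character: 'dnalsi'.

dnalsi


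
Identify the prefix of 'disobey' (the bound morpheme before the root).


The word 'disobey' = 'dis' (prefix) + 'obey' (root). The prefix is 'dis'.

dis


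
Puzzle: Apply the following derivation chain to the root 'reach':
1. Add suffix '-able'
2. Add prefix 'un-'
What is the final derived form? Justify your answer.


Step 1: Add suffix '-able' to 'reach' = 'reachable'
Step 2: Add prefix 'un-' to 'reachable' = 'unreachable'

unreachable


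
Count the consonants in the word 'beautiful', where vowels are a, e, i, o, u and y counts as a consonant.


Consonants in 'beautiful': b, t, f, l = 4 consonants.

4


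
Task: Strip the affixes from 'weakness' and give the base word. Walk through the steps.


Remove suffix '-ness' from 'weakness' to get root 'weak'.

weak


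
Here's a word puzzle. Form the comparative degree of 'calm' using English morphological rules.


Apply comparative formation (add -er): 'calm' -> 'calmer'.

calmer


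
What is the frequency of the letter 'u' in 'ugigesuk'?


Letter 'u' in 'ugigesuk': found at position(s) 1, 7 = 2 occurrence(s).

2


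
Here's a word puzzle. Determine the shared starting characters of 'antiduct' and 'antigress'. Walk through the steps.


Compare from the start: 4 characters match: 'anti'. Mismatch at position 5: 'd' vs 'g'.

anti


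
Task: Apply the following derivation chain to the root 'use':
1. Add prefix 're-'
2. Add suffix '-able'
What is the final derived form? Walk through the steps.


Step 1: Add prefix 're-' to 'use' = 'reuse'
Step 2: Add suffix '-able' to 'reuse' = 'reusable'

reusable


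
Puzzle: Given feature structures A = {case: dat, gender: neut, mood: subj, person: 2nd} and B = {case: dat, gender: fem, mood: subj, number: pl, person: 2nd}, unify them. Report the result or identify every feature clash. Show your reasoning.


Compare features:
case: A=dat vs B=dat -> unified: dat
gender: A=neut vs B=fem -> CLASH
mood: A=subj vs B=subj -> unified: subj
number: A=_ vs B=pl -> unified: pl
person: A=2nd vs B=2nd -> unified: 2nd
Clash detected on feature 'gender' (neut vs fem); unification fails.

CLASH on 'gender' (neut vs fem)


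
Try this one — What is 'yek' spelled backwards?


Reverse 'yek' character by character: 'key'.

key


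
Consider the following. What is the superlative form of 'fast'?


Apply superlative formation (add -est): 'fast' -> 'fastest'.

fastest


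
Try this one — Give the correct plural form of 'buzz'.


Apply rule: Add -es (sibilant/fricative ending). 'buzz' becomes 'buzzes'.

buzzes


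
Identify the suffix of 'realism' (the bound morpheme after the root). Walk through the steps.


The word 'realism' = 'real' (root) + '-ism' (suffix). The suffix is '-ism'.

ism


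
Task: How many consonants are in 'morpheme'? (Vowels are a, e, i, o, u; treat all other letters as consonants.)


Consonants in 'morpheme': m, r, p, h, m = 5 consonants.

5


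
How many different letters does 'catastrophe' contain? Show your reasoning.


Unique letters in 'catastrophe': {a, c, e, h, o, p, r, s, t} = 9 distinct letters.

9


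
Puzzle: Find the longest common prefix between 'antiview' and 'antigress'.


Compare from the start: 4 characters match: 'anti'. Mismatch at position 5: 'v' vs 'g'.

anti


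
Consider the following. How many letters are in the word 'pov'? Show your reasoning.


Spell out 'pov' and number each letter: p(1), o(2), v(3). Total: 3 letters.

3


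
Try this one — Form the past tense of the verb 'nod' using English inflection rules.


Apply rule: Double final consonant and add -ed. 'nod' becomes 'nodded'.

nodded


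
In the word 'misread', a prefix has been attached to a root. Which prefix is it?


The word 'misread' = 'mis' (prefix) + 'read' (root). The prefix is 'mis'.

mis


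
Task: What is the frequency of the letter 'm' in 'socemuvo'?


Letter 'm' in 'socemuvo': found at position(s) 5 = 1 occurrence(s).

1


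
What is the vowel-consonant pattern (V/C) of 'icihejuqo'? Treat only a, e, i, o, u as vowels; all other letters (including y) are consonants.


Letter mapping: i = V, c = C, i = V, h = C, e = V, j = C, u = V, q = C, o = V.

VCVCVCVCV


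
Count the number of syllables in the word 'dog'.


Break 'dog' into syllables: dog -> dog = 1 syllable

1 syllable


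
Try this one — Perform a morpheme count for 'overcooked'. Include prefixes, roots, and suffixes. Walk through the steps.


Decomposition: over- (prefix) + cook (root) + -ed (suffix) = 3 morpheme(s)

3 morphemes


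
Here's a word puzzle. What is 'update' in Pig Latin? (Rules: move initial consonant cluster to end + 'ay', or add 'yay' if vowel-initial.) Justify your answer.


'update' starts with a vowel, so add 'yay': 'updateyay'.

updateyay


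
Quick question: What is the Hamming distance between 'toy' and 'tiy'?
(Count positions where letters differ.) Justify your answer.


Alignment:
Position 1: 't' vs 't' = match
Position 2: 'o' vs 'i' = DIFFER
Position 3: 'y' vs 'y' = match
Total differences: 1

1


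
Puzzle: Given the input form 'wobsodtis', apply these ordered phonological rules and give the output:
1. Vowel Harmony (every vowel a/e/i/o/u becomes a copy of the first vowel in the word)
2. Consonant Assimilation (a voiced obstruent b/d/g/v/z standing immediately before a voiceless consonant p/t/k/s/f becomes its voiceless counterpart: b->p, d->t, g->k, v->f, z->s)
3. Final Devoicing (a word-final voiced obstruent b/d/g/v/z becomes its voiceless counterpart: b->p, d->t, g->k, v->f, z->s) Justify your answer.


Starting form: 'wobsodtis'
Rule 1: Vowel Harmony: all vowels become 'o' (matching first vowel). 'wobsodtis' -> 'wobsodtos'
Rule 2: Consonant Assimilation: voiced obstruent before voiceless consonant becomes voiceless ('bs' -> 'ps', 'dt' -> 'tt'). 'wobsodtos' -> 'wopsottos'
Rule 3: Final Devoicing: final consonant 's' is not one of the voiced obstruents b/d/g/v/z. No change.
Final form: 'wopsottos'

wopsottos


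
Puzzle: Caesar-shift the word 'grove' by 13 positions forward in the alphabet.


Shift each letter by 13: g -> t, r -> e, o -> b, v -> i, e -> r. Result: 'tebir'.

tebir


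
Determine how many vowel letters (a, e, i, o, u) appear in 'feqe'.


Vowels in 'feqe': e, e = 2 vowels.

2


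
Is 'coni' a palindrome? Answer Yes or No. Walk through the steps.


Forward: 'coni'
Reversed: 'inoc'
They differ.

No


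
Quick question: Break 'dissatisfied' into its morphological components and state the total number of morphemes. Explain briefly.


Step 1: Identify prefix: 'dis' (meaning: not/apart)
Step 2: Identify root: 'satisfy'
Step 3: Identify suffix(es): 'ed'
Decomposition: dis- (prefix: not/apart) + satisfy (root) + -ed (suffix: past)
Total morphemes: 3

3 morphemes (dis- (prefix: not/apart) + satisfy (root) + -ed (suffix: past))


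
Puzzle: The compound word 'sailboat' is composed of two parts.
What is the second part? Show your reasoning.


Split 'sailboat' into 'sail' + 'boat'. The second part is 'boat'.

boat


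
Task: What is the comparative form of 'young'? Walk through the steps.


Apply comparative formation (add -er): 'young' -> 'younger'.

younger


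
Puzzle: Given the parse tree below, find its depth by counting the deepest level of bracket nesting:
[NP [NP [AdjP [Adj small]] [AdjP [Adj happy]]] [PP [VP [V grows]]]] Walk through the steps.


Count bracket nesting levels:
'[' at pos 0: depth = 1
'[' at pos 4: depth = 2
'[' at pos 8: depth = 3
'[' at pos 14: depth = 4
'[' at pos 27: depth = 3
'[' at pos 33: depth = 4
'[' at pos 47: depth = 2
'[' at pos 51: depth = 3
'[' at pos 55: depth = 4
Maximum depth reached: 4

4


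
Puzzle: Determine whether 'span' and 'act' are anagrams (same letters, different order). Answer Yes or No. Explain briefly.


Sorted letters of 'span': 'anps'
Sorted letters of 'act': 'act'
They do not match.

No


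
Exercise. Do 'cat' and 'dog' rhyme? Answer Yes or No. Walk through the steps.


Rime (stressed vowel + following sounds) of 'cat': -at = /æt/
Rime of 'dog': -og = /ɒg/
/æt/ and /ɒg/ are different ending sounds, so the words do not rhyme.

No


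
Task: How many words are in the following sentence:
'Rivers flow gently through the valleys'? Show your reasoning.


Split into words: Rivers | flow | gently | through | the | valleys = 6 words.

6


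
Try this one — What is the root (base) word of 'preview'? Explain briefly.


Remove prefix 'pre' from 'preview' to get root 'view'.

view


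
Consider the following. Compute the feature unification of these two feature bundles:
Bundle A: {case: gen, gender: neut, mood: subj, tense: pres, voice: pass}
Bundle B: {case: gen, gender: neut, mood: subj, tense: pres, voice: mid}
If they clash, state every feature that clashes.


Compare features:
case: A=gen vs B=gen -> unified: gen
gender: A=neut vs B=neut -> unified: neut
mood: A=subj vs B=subj -> unified: subj
tense: A=pres vs B=pres -> unified: pres
voice: A=pass vs B=mid -> CLASH
Clash detected on feature 'voice' (pass vs mid); unification fails.

CLASH on 'voice' (pass vs mid)


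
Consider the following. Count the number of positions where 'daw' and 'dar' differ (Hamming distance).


Alignment:
Position 1: 'd' vs 'd' = match
Position 2: 'a' vs 'a' = match
Position 3: 'w' vs 'r' = DIFFER
Total differences: 1

1


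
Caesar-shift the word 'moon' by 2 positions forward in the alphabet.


Shift each letter by 2: m -> o, o -> q, o -> q, n -> p. Result: 'oqqp'.

oqqp


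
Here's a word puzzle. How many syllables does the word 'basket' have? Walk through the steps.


Break 'basket' into syllables: bas-ket -> bas | ket = 2 syllables

2 syllables


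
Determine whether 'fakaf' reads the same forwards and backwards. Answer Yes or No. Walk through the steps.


Forward: 'fakaf'
Reversed: 'fakaf'
They are identical.

Yes


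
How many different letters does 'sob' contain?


Unique letters in 'sob': {b, o, s} = 3 distinct letters.

3


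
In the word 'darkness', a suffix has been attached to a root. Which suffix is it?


The word 'darkness' = 'dark' (root) + '-ness' (suffix). The suffix is '-ness'.

ness


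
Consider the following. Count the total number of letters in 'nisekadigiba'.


Spell out 'nisekadigiba' and number each letter: n(1), i(2), s(3), e(4), k(5), a(6), d(7), i(8), g(9), i(10), b(11), a(12). Total: 12 letters.

12


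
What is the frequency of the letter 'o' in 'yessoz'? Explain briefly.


Letter 'o' in 'yessoz': found at position(s) 5 = 1 occurrence(s).

1


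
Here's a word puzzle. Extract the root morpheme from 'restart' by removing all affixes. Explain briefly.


Remove prefix 're' from 'restart' to get root 'start'.

start


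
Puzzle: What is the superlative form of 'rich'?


Apply superlative formation (add -est): 'rich' -> 'richest'.

richest


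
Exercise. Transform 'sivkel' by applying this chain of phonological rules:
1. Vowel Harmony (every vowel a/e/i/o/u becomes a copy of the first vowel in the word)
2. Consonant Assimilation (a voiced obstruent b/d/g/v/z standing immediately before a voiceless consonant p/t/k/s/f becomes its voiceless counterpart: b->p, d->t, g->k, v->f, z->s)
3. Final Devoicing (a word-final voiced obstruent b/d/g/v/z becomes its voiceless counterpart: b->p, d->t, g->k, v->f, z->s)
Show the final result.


Starting form: 'sivkel'
Rule 1: Vowel Harmony: all vowels become 'i' (matching first vowel). 'sivkel' -> 'sivkil'
Rule 2: Consonant Assimilation: voiced obstruent before voiceless consonant becomes voiceless ('vk' -> 'fk'). 'sivkil' -> 'sifkil'
Rule 3: Final Devoicing: final consonant 'l' is not one of the voiced obstruents b/d/g/v/z. No change.
Final form: 'sifkil'

sifkil


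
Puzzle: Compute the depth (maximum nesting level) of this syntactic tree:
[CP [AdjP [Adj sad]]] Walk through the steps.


Count bracket nesting levels:
'[' at pos 0: depth = 1
'[' at pos 4: depth = 2
'[' at pos 10: depth = 3
Maximum depth reached: 3

3


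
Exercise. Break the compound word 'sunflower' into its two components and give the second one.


Split 'sunflower' into 'sun' + 'flower'. The second part is 'flower'.

flower


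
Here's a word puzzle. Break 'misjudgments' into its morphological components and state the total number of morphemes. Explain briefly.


Step 1: Identify prefix: 'mis' (meaning: wrongly)
Step 2: Identify root: 'judge'
Step 3: Identify suffix(es): 'ment, s'
Decomposition: mis- (prefix: wrongly) + judge (root) + -ment (suffix: action/result) + -s (plural)
Total morphemes: 4

4 morphemes (mis- (prefix: wrongly) + judge (root) + -ment (suffix: action/result) + -s (plural))


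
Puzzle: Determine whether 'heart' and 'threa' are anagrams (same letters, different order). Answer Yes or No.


Sorted letters of 'heart': 'aehrt'
Sorted letters of 'threa': 'aehrt'
They match.

Yes


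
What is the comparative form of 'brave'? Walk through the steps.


Apply comparative formation (ends in e: add -r): 'brave' -> 'braver'.

braver


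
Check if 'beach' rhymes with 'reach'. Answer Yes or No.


Rime (stressed vowel + following sounds) of 'beach': -each = /iːtʃ/
Rime of 'reach': -each = /iːtʃ/
/iːtʃ/ and /iːtʃ/ are the same ending sound, so the words rhyme.

Yes


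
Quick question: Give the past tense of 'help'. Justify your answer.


Apply rule: Add -ed. 'help' becomes 'helped'.

helped


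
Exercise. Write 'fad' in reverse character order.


Reverse 'fad' character by character: 'daf'.

daf


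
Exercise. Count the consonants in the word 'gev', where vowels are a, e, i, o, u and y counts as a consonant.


Consonants in 'gev': g, v = 2 consonants.

2


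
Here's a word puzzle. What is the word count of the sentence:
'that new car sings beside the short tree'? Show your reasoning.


Split into words: that | new | car | sings | beside | the | short | tree = 8 words.

8


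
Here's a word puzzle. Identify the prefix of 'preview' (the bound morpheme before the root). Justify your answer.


The word 'preview' = 'pre' (prefix) + 'view' (root). The prefix is 'pre'.

pre


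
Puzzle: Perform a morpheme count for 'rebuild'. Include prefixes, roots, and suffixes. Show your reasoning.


Decomposition: re- (prefix) + build (root) = 2 morpheme(s)

2 morphemes


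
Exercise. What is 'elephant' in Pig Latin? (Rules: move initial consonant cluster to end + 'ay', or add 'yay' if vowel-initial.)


'elephant' starts with a vowel, so add 'yay': 'elephantyay'.

elephantyay


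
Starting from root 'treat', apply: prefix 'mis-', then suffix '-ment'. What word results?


Step 1: Add prefix 'mis-' to 'treat' = 'mistreat'
Step 2: Add suffix '-ment' to 'mistreat' = 'mistreatment'

mistreatment


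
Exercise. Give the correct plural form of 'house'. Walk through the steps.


Apply rule: Add -s. 'house' becomes 'houses'.

houses


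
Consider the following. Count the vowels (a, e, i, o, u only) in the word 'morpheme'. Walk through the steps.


Vowels in 'morpheme': o, e, e = 3 vowels.

3


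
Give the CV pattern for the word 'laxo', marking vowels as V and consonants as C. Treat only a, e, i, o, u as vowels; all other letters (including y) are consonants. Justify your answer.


Letter mapping: l = C, a = V, x = C, o = V.

CVCV


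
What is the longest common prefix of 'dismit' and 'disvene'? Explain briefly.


Compare from the start: 3 characters match: 'dis'. Mismatch at position 4: 'm' vs 'v'.

dis


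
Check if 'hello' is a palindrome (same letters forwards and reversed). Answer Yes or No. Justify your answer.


Forward: 'hello'
Reversed: 'olleh'
They differ.

No


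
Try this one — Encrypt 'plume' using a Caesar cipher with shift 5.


Shift each letter by 5: p -> u, l -> q, u -> z, m -> r, e -> j. Result: 'uqzrj'.

uqzrj


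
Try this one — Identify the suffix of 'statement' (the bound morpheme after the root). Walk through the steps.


The word 'statement' = 'state' (root) + '-ment' (suffix). The suffix is '-ment'.

ment


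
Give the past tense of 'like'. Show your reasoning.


Apply rule: Add -d (word ends in -e). 'like' becomes 'liked'.

liked


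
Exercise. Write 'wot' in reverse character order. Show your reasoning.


Reverse 'wot' character by character: 'tow'.

tow


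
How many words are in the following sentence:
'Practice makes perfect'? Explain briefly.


Split into words: Practice | makes | perfect = 3 words.

3


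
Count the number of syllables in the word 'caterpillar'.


Break 'caterpillar' into syllables: cat-er-pil-lar -> cat | er | pil | lar = 4 syllables

4 syllables


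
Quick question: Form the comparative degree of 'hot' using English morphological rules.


Apply comparative formation (double final consonant, add -er): 'hot' -> 'hotter'.

hotter


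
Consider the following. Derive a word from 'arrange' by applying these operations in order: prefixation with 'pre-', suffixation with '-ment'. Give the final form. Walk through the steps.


Step 1: Add prefix 'pre-' to 'arrange' = 'prearrange'
Step 2: Add suffix '-ment' to 'prearrange' = 'prearrangement'

prearrangement


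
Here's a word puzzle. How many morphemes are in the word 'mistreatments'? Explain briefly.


Decomposition: mis- (prefix) + treat (root) + -ment (suffix) + -s (plural) = 4 morpheme(s)

4 morphemes


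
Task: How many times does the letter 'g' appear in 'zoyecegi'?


Letter 'g' in 'zoyecegi': found at position(s) 7 = 1 occurrence(s).

1


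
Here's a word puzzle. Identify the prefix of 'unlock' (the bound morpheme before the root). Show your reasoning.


The word 'unlock' = 'un' (prefix) + 'lock' (root). The prefix is 'un'.

un


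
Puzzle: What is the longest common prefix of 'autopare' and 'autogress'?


Compare from the start: 4 characters match: 'auto'. Mismatch at position 5: 'p' vs 'g'.

auto


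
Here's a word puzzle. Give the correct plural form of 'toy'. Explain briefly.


Apply rule: Add -s. 'toy' becomes 'toys'.

toys


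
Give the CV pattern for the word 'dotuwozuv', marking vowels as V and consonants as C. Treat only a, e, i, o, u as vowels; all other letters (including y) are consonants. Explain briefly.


Letter mapping: d = C, o = V, t = C, u = V, w = C, o = V, z = C, u = V, v = C.

CVCVCVCVC


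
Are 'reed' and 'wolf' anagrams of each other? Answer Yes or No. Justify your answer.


Sorted letters of 'reed': 'deer'
Sorted letters of 'wolf': 'flow'
They do not match.

No


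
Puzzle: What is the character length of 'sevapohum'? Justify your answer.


Spell out 'sevapohum' and number each letter: s(1), e(2), v(3), a(4), p(5), o(6), h(7), u(8), m(9). Total: 9 letters.

9


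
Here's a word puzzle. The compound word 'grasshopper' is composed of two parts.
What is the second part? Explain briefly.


Split 'grasshopper' into 'grass' + 'hopper'. The second part is 'hopper'.

hopper


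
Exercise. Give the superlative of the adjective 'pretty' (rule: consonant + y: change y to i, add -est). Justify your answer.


Apply superlative formation (consonant + y: change y to i, add -est): 'pretty' -> 'prettiest'.

prettiest


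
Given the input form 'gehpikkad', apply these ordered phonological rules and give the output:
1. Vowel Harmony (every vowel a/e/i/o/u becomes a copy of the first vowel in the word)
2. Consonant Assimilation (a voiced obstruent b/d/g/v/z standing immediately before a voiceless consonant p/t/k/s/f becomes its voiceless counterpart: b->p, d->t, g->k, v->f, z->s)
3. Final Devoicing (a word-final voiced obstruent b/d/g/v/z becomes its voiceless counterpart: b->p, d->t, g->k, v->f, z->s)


Starting form: 'gehpikkad'
Rule 1: Vowel Harmony: all vowels become 'e' (matching first vowel). 'gehpikkad' -> 'gehpekked'
Rule 2: Consonant Assimilation: no voiced obstruent (b/d/g/v/z) stands immediately before a voiceless consonant (p/t/k/s/f). No change.
Rule 3: Final Devoicing: word-final voiced obstruent 'd' becomes voiceless 't'. 'gehpekked' -> 'gehpekket'
Final form: 'gehpekket'

gehpekket
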